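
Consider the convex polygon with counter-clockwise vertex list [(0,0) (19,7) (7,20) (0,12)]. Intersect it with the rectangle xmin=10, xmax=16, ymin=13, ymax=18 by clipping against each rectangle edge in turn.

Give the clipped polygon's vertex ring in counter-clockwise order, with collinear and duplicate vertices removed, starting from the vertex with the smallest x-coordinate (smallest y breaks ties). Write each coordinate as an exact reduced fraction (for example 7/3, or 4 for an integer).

1. After x ≥ 10: [(10,70/19) (19,7) (10,67/4)]
2. After x ≤ 16: [(10,70/19) (16,112/19) (16,41/4) (10,67/4)]
3. After y ≥ 13: [(10,13) (175/13,13) (10,67/4)]
4. After y ≤ 18: [(10,13) (175/13,13) (10,67/4)]
5. Canonical ring: [(10,13) (175/13,13) (10,67/4)]

Clipped polygon: [(10,13) (175/13,13) (10,67/4)]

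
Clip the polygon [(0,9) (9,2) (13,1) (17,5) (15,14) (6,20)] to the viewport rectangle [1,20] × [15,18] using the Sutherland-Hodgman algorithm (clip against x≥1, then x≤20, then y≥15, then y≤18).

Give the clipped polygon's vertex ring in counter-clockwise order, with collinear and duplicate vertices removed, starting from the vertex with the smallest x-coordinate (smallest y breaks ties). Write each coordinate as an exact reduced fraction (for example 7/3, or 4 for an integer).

1. After x ≥ 1: [(1,65/6) (1,74/9) (9,2) (13,1) (17,5) (15,14) (6,20)]
2. After x ≤ 20: [(1,65/6) (1,74/9) (9,2) (13,1) (17,5) (15,14) (6,20)]
3. After y ≥ 15: [(36/11,15) (27/2,15) (6,20)]
4. After y ≤ 18: [(54/11,18) (36/11,15) (27/2,15) (9,18)]
5. Canonical ring: [(36/11,15) (27/2,15) (9,18) (54/11,18)]

Clipped polygon: [(36/11,15) (27/2,15) (9,18) (54/11,18)]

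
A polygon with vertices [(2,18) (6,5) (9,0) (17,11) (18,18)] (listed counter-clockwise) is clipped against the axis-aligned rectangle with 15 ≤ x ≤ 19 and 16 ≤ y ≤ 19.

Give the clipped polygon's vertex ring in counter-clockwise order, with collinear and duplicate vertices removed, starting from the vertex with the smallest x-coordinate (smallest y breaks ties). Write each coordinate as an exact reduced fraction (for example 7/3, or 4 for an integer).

1. After x ≥ 15: [(15,18) (15,33/4) (17,11) (18,18)]
2. After x ≤ 19: [(15,18) (15,33/4) (17,11) (18,18)]
3. After y ≥ 16: [(15,18) (15,16) (124/7,16) (18,18)]
4. After y ≤ 19: [(15,18) (15,16) (124/7,16) (18,18)]
5. Canonical ring: [(15,16) (124/7,16) (18,18) (15,18)]

Clipped polygon: [(15,16) (124/7,16) (18,18) (15,18)]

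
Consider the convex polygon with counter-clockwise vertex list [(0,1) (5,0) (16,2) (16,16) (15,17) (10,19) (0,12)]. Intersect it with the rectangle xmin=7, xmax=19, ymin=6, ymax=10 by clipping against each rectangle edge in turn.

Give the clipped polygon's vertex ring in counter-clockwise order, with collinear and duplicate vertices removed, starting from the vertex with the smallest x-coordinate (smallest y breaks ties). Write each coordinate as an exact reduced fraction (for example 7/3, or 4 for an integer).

1. After x ≥ 7: [(7,4/11) (16,2) (16,16) (15,17) (10,19) (7,169/10)]
2. After x ≤ 19: [(7,4/11) (16,2) (16,16) (15,17) (10,19) (7,169/10)]
3. After y ≥ 6: [(7,6) (16,6) (16,16) (15,17) (10,19) (7,169/10)]
4. After y ≤ 10: [(7,10) (7,6) (16,6) (16,10)]
5. Canonical ring: [(7,6) (16,6) (16,10) (7,10)]

Clipped polygon: [(7,6) (16,6) (16,10) (7,10)]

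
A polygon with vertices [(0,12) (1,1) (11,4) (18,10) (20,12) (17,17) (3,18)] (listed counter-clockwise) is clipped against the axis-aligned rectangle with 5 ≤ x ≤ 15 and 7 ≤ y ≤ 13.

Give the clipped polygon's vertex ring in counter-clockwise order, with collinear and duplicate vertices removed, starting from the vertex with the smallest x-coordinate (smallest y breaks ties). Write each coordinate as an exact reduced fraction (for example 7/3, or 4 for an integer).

1. After x ≥ 5: [(5,11/5) (11,4) (18,10) (20,12) (17,17) (5,125/7)]
2. After x ≤ 15: [(5,11/5) (11,4) (15,52/7) (15,120/7) (5,125/7)]
3. After y ≥ 7: [(5,7) (29/2,7) (15,52/7) (15,120/7) (5,125/7)]
4. After y ≤ 13: [(5,13) (5,7) (29/2,7) (15,52/7) (15,13)]
5. Canonical ring: [(5,7) (29/2,7) (15,52/7) (15,13) (5,13)]

Clipped polygon: [(5,7) (29/2,7) (15,52/7) (15,13) (5,13)]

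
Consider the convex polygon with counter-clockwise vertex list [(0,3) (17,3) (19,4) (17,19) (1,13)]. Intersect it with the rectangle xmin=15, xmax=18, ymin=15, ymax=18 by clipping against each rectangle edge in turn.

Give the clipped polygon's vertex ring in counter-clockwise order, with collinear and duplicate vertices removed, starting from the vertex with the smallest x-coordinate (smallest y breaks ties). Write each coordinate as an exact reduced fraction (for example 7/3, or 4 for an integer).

Clipped polygon: [(15,15) (263/15,15) (257/15,18) (15,18)]

1. After x ≥ 15: [(15,3) (17,3) (19,4) (17,19) (15,73/4)]
2. After x ≤ 18: [(15,3) (17,3) (18,7/2) (18,23/2) (17,19) (15,73/4)]
3. After y ≥ 15: [(15,15) (263/15,15) (17,19) (15,73/4)]
4. After y ≤ 18: [(15,18) (15,15) (263/15,15) (257/15,18)]
5. Canonical ring: [(15,15) (263/15,15) (257/15,18) (15,18)]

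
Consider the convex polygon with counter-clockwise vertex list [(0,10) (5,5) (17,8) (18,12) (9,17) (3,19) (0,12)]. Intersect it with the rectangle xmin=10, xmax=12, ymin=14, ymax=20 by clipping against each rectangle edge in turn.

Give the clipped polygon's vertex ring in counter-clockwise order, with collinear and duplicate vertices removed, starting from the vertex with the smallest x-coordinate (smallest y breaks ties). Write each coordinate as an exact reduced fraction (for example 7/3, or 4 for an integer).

1. After x ≥ 10: [(10,25/4) (17,8) (18,12) (10,148/9)]
2. After x ≤ 12: [(10,25/4) (12,27/4) (12,46/3) (10,148/9)]
3. After y ≥ 14: [(10,14) (12,14) (12,46/3) (10,148/9)]
4. After y ≤ 20: [(10,14) (12,14) (12,46/3) (10,148/9)]
5. Canonical ring: [(10,14) (12,14) (12,46/3) (10,148/9)]

Clipped polygon: [(10,14) (12,14) (12,46/3) (10,148/9)]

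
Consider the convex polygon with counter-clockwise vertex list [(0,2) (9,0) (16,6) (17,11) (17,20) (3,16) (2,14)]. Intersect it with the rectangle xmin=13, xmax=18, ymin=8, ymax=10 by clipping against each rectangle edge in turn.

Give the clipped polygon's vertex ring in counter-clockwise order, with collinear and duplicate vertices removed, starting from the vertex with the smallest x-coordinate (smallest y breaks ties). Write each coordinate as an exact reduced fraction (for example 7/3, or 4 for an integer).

Clipped polygon: [(13,8) (82/5,8) (84/5,10) (13,10)]

1. After x ≥ 13: [(13,24/7) (16,6) (17,11) (17,20) (13,132/7)]
2. After x ≤ 18: [(13,24/7) (16,6) (17,11) (17,20) (13,132/7)]
3. After y ≥ 8: [(13,8) (82/5,8) (17,11) (17,20) (13,132/7)]
4. After y ≤ 10: [(13,10) (13,8) (82/5,8) (84/5,10)]
5. Canonical ring: [(13,8) (82/5,8) (84/5,10) (13,10)]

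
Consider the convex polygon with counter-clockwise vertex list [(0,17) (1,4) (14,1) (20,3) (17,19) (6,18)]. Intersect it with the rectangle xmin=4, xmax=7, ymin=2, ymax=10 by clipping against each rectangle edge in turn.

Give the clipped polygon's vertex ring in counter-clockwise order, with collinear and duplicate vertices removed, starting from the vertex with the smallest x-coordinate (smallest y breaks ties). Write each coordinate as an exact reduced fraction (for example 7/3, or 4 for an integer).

Clipped polygon: [(4,43/13) (7,34/13) (7,10) (4,10)]

1. After x ≥ 4: [(4,53/3) (4,43/13) (14,1) (20,3) (17,19) (6,18)]
2. After x ≤ 7: [(4,53/3) (4,43/13) (7,34/13) (7,199/11) (6,18)]
3. After y ≥ 2: [(4,53/3) (4,43/13) (7,34/13) (7,199/11) (6,18)]
4. After y ≤ 10: [(4,10) (4,43/13) (7,34/13) (7,10)]
5. Canonical ring: [(4,43/13) (7,34/13) (7,10) (4,10)]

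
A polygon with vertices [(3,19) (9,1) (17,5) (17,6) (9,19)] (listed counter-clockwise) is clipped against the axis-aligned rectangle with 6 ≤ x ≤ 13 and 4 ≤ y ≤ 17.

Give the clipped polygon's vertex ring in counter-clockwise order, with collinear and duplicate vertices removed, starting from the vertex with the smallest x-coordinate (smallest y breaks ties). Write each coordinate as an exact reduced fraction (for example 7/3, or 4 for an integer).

Clipped polygon: [(6,10) (8,4) (13,4) (13,25/2) (133/13,17) (6,17)]

1. After x ≥ 6: [(6,19) (6,10) (9,1) (17,5) (17,6) (9,19)]
2. After x ≤ 13: [(6,19) (6,10) (9,1) (13,3) (13,25/2) (9,19)]
3. After y ≥ 4: [(6,19) (6,10) (8,4) (13,4) (13,25/2) (9,19)]
4. After y ≤ 17: [(6,17) (6,10) (8,4) (13,4) (13,25/2) (133/13,17)]
5. Canonical ring: [(6,10) (8,4) (13,4) (13,25/2) (133/13,17) (6,17)]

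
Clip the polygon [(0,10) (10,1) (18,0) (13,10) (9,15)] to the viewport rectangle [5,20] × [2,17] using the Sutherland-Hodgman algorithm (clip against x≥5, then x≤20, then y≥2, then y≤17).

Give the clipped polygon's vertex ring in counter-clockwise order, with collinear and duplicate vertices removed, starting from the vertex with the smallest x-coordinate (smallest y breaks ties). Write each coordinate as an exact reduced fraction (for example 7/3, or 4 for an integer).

1. After x ≥ 5: [(5,115/9) (5,11/2) (10,1) (18,0) (13,10) (9,15)]
2. After x ≤ 20: [(5,115/9) (5,11/2) (10,1) (18,0) (13,10) (9,15)]
3. After y ≥ 2: [(5,115/9) (5,11/2) (80/9,2) (17,2) (13,10) (9,15)]
4. After y ≤ 17: [(5,115/9) (5,11/2) (80/9,2) (17,2) (13,10) (9,15)]
5. Canonical ring: [(5,11/2) (80/9,2) (17,2) (13,10) (9,15) (5,115/9)]

Clipped polygon: [(5,11/2) (80/9,2) (17,2) (13,10) (9,15) (5,115/9)]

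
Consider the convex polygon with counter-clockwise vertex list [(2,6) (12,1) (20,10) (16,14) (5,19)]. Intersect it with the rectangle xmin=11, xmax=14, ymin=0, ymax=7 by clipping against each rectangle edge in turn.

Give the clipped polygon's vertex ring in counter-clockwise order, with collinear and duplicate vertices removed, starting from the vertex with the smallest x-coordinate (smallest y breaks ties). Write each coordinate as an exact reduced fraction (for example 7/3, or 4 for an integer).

1. After x ≥ 11: [(11,3/2) (12,1) (20,10) (16,14) (11,179/11)]
2. After x ≤ 14: [(11,3/2) (12,1) (14,13/4) (14,164/11) (11,179/11)]
3. After y ≥ 0: [(11,3/2) (12,1) (14,13/4) (14,164/11) (11,179/11)]
4. After y ≤ 7: [(11,7) (11,3/2) (12,1) (14,13/4) (14,7)]
5. Canonical ring: [(11,3/2) (12,1) (14,13/4) (14,7) (11,7)]

Clipped polygon: [(11,3/2) (12,1) (14,13/4) (14,7) (11,7)]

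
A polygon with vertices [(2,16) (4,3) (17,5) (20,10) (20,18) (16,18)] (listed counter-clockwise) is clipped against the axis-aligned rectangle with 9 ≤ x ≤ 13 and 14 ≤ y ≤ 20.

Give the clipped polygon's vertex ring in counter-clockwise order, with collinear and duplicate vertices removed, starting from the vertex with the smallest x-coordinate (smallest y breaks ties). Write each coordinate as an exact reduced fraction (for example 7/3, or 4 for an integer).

Clipped polygon: [(9,14) (13,14) (13,123/7) (9,17)]

1. After x ≥ 9: [(9,17) (9,49/13) (17,5) (20,10) (20,18) (16,18)]
2. After x ≤ 13: [(13,123/7) (9,17) (9,49/13) (13,57/13)]
3. After y ≥ 14: [(13,14) (13,123/7) (9,17) (9,14)]
4. After y ≤ 20: [(13,14) (13,123/7) (9,17) (9,14)]
5. Canonical ring: [(9,14) (13,14) (13,123/7) (9,17)]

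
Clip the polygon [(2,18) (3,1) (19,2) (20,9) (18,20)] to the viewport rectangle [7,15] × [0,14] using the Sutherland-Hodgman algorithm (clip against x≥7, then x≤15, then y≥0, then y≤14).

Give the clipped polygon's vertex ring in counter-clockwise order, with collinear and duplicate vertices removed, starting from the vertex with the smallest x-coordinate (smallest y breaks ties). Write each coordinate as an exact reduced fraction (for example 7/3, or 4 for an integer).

Clipped polygon: [(7,5/4) (15,7/4) (15,14) (7,14)]

1. After x ≥ 7: [(7,149/8) (7,5/4) (19,2) (20,9) (18,20)]
2. After x ≤ 15: [(15,157/8) (7,149/8) (7,5/4) (15,7/4)]
3. After y ≥ 0: [(15,157/8) (7,149/8) (7,5/4) (15,7/4)]
4. After y ≤ 14: [(15,14) (7,14) (7,5/4) (15,7/4)]
5. Canonical ring: [(7,5/4) (15,7/4) (15,14) (7,14)]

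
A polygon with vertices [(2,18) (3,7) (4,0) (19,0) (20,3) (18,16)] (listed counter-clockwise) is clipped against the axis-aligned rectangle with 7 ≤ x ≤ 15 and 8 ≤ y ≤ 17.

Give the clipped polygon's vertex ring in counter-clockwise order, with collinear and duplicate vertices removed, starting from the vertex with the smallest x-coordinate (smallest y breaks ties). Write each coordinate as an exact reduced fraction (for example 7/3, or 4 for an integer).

1. After x ≥ 7: [(7,139/8) (7,0) (19,0) (20,3) (18,16)]
2. After x ≤ 15: [(15,131/8) (7,139/8) (7,0) (15,0)]
3. After y ≥ 8: [(15,8) (15,131/8) (7,139/8) (7,8)]
4. After y ≤ 17: [(15,8) (15,131/8) (10,17) (7,17) (7,8)]
5. Canonical ring: [(7,8) (15,8) (15,131/8) (10,17) (7,17)]

Clipped polygon: [(7,8) (15,8) (15,131/8) (10,17) (7,17)]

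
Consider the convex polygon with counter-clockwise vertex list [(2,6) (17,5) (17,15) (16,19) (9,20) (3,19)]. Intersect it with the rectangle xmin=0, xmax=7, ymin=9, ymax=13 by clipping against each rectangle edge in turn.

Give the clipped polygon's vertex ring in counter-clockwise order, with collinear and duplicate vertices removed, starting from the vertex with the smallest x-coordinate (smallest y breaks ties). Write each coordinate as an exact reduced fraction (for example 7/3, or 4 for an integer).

Clipped polygon: [(29/13,9) (7,9) (7,13) (33/13,13)]

1. After x ≥ 0: [(2,6) (17,5) (17,15) (16,19) (9,20) (3,19)]
2. After x ≤ 7: [(2,6) (7,17/3) (7,59/3) (3,19)]
3. After y ≥ 9: [(29/13,9) (7,9) (7,59/3) (3,19)]
4. After y ≤ 13: [(33/13,13) (29/13,9) (7,9) (7,13)]
5. Canonical ring: [(29/13,9) (7,9) (7,13) (33/13,13)]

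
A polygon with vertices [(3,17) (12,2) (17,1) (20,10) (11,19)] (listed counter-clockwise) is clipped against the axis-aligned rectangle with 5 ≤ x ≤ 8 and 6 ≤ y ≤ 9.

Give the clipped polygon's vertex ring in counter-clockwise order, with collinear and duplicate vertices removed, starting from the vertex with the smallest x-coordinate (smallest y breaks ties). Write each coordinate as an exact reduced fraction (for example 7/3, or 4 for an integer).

1. After x ≥ 5: [(5,35/2) (5,41/3) (12,2) (17,1) (20,10) (11,19)]
2. After x ≤ 8: [(8,73/4) (5,35/2) (5,41/3) (8,26/3)]
3. After y ≥ 6: [(8,73/4) (5,35/2) (5,41/3) (8,26/3)]
4. After y ≤ 9: [(8,9) (39/5,9) (8,26/3)]
5. Canonical ring: [(39/5,9) (8,26/3) (8,9)]

Clipped polygon: [(39/5,9) (8,26/3) (8,9)]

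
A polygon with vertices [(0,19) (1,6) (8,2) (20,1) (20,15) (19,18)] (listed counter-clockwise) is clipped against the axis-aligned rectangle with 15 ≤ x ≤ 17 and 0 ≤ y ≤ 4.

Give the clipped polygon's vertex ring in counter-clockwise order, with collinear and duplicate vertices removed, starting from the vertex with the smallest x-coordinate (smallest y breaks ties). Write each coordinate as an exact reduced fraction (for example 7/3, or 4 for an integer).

Clipped polygon: [(15,17/12) (17,5/4) (17,4) (15,4)]

1. After x ≥ 15: [(15,346/19) (15,17/12) (20,1) (20,15) (19,18)]
2. After x ≤ 17: [(17,344/19) (15,346/19) (15,17/12) (17,5/4)]
3. After y ≥ 0: [(17,344/19) (15,346/19) (15,17/12) (17,5/4)]
4. After y ≤ 4: [(17,4) (15,4) (15,17/12) (17,5/4)]
5. Canonical ring: [(15,17/12) (17,5/4) (17,4) (15,4)]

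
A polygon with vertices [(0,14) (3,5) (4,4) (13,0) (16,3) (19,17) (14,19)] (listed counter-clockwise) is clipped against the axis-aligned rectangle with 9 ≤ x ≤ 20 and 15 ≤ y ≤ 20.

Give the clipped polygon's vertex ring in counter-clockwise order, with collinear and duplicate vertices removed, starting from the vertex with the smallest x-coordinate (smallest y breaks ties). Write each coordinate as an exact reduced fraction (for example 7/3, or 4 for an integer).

1. After x ≥ 9: [(9,241/14) (9,16/9) (13,0) (16,3) (19,17) (14,19)]
2. After x ≤ 20: [(9,241/14) (9,16/9) (13,0) (16,3) (19,17) (14,19)]
3. After y ≥ 15: [(9,241/14) (9,15) (130/7,15) (19,17) (14,19)]
4. After y ≤ 20: [(9,241/14) (9,15) (130/7,15) (19,17) (14,19)]
5. Canonical ring: [(9,15) (130/7,15) (19,17) (14,19) (9,241/14)]

Clipped polygon: [(9,15) (130/7,15) (19,17) (14,19) (9,241/14)]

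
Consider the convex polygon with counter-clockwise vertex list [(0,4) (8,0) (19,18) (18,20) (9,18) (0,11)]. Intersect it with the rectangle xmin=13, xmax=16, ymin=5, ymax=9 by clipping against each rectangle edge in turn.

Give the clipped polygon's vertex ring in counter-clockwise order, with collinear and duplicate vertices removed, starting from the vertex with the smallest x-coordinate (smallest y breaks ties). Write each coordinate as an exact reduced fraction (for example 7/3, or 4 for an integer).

Clipped polygon: [(13,90/11) (27/2,9) (13,9)]

1. After x ≥ 13: [(13,90/11) (19,18) (18,20) (13,170/9)]
2. After x ≤ 16: [(13,90/11) (16,144/11) (16,176/9) (13,170/9)]
3. After y ≥ 5: [(13,90/11) (16,144/11) (16,176/9) (13,170/9)]
4. After y ≤ 9: [(13,9) (13,90/11) (27/2,9)]
5. Canonical ring: [(13,90/11) (27/2,9) (13,9)]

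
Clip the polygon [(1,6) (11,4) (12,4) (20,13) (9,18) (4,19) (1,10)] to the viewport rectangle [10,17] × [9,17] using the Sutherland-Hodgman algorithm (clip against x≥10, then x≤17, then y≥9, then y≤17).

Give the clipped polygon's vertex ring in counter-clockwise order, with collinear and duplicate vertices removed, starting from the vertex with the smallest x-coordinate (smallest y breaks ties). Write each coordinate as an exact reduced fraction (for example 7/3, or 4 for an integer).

1. After x ≥ 10: [(10,21/5) (11,4) (12,4) (20,13) (10,193/11)]
2. After x ≤ 17: [(10,21/5) (11,4) (12,4) (17,77/8) (17,158/11) (10,193/11)]
3. After y ≥ 9: [(10,9) (148/9,9) (17,77/8) (17,158/11) (10,193/11)]
4. After y ≤ 17: [(10,17) (10,9) (148/9,9) (17,77/8) (17,158/11) (56/5,17)]
5. Canonical ring: [(10,9) (148/9,9) (17,77/8) (17,158/11) (56/5,17) (10,17)]

Clipped polygon: [(10,9) (148/9,9) (17,77/8) (17,158/11) (56/5,17) (10,17)]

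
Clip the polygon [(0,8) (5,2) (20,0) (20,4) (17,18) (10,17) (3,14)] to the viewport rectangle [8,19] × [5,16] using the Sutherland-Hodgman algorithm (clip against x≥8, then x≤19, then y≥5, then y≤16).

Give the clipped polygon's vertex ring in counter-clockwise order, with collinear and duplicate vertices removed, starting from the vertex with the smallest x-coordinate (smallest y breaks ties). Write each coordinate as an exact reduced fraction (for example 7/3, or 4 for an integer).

1. After x ≥ 8: [(8,8/5) (20,0) (20,4) (17,18) (10,17) (8,113/7)]
2. After x ≤ 19: [(8,8/5) (19,2/15) (19,26/3) (17,18) (10,17) (8,113/7)]
3. After y ≥ 5: [(8,5) (19,5) (19,26/3) (17,18) (10,17) (8,113/7)]
4. After y ≤ 16: [(8,16) (8,5) (19,5) (19,26/3) (122/7,16)]
5. Canonical ring: [(8,5) (19,5) (19,26/3) (122/7,16) (8,16)]

Clipped polygon: [(8,5) (19,5) (19,26/3) (122/7,16) (8,16)]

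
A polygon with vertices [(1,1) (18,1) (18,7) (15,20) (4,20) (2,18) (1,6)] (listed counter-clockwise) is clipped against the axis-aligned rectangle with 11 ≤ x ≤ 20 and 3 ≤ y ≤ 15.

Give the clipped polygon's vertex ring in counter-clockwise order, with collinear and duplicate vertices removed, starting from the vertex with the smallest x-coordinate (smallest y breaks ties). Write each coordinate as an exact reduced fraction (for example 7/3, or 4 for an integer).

Clipped polygon: [(11,3) (18,3) (18,7) (210/13,15) (11,15)]

1. After x ≥ 11: [(11,1) (18,1) (18,7) (15,20) (11,20)]
2. After x ≤ 20: [(11,1) (18,1) (18,7) (15,20) (11,20)]
3. After y ≥ 3: [(11,3) (18,3) (18,7) (15,20) (11,20)]
4. After y ≤ 15: [(11,15) (11,3) (18,3) (18,7) (210/13,15)]
5. Canonical ring: [(11,3) (18,3) (18,7) (210/13,15) (11,15)]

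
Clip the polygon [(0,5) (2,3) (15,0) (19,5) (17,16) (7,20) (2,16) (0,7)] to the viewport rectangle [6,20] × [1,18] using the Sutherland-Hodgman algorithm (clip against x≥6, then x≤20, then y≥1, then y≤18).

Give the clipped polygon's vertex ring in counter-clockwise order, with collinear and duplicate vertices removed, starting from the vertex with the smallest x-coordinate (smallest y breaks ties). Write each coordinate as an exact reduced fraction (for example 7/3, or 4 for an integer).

1. After x ≥ 6: [(6,27/13) (15,0) (19,5) (17,16) (7,20) (6,96/5)]
2. After x ≤ 20: [(6,27/13) (15,0) (19,5) (17,16) (7,20) (6,96/5)]
3. After y ≥ 1: [(6,27/13) (32/3,1) (79/5,1) (19,5) (17,16) (7,20) (6,96/5)]
4. After y ≤ 18: [(6,18) (6,27/13) (32/3,1) (79/5,1) (19,5) (17,16) (12,18)]
5. Canonical ring: [(6,27/13) (32/3,1) (79/5,1) (19,5) (17,16) (12,18) (6,18)]

Clipped polygon: [(6,27/13) (32/3,1) (79/5,1) (19,5) (17,16) (12,18) (6,18)]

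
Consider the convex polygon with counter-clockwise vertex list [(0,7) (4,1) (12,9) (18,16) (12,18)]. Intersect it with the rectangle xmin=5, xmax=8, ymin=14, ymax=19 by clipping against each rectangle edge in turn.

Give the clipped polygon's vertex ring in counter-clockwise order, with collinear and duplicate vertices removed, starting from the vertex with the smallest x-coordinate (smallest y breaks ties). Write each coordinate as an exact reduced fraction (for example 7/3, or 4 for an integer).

1. After x ≥ 5: [(5,139/12) (5,2) (12,9) (18,16) (12,18)]
2. After x ≤ 8: [(8,43/3) (5,139/12) (5,2) (8,5)]
3. After y ≥ 14: [(8,14) (8,43/3) (84/11,14)]
4. After y ≤ 19: [(8,14) (8,43/3) (84/11,14)]
5. Canonical ring: [(84/11,14) (8,14) (8,43/3)]

Clipped polygon: [(84/11,14) (8,14) (8,43/3)]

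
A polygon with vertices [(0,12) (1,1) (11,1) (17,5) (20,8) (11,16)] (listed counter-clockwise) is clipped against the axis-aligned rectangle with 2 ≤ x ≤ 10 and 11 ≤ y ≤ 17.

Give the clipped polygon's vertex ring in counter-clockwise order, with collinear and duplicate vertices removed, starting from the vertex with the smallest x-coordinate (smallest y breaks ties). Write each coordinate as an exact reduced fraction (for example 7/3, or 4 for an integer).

Clipped polygon: [(2,11) (10,11) (10,172/11) (2,140/11)]

1. After x ≥ 2: [(2,140/11) (2,1) (11,1) (17,5) (20,8) (11,16)]
2. After x ≤ 10: [(10,172/11) (2,140/11) (2,1) (10,1)]
3. After y ≥ 11: [(10,11) (10,172/11) (2,140/11) (2,11)]
4. After y ≤ 17: [(10,11) (10,172/11) (2,140/11) (2,11)]
5. Canonical ring: [(2,11) (10,11) (10,172/11) (2,140/11)]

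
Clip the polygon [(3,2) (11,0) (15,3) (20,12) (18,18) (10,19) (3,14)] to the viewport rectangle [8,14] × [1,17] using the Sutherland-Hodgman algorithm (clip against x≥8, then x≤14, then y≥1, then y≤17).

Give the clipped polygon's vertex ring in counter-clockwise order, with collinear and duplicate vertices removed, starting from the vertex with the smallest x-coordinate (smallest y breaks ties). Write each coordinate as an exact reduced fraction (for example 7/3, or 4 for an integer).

Clipped polygon: [(8,1) (37/3,1) (14,9/4) (14,17) (8,17)]

1. After x ≥ 8: [(8,3/4) (11,0) (15,3) (20,12) (18,18) (10,19) (8,123/7)]
2. After x ≤ 14: [(8,3/4) (11,0) (14,9/4) (14,37/2) (10,19) (8,123/7)]
3. After y ≥ 1: [(8,1) (37/3,1) (14,9/4) (14,37/2) (10,19) (8,123/7)]
4. After y ≤ 17: [(8,17) (8,1) (37/3,1) (14,9/4) (14,17)]
5. Canonical ring: [(8,1) (37/3,1) (14,9/4) (14,17) (8,17)]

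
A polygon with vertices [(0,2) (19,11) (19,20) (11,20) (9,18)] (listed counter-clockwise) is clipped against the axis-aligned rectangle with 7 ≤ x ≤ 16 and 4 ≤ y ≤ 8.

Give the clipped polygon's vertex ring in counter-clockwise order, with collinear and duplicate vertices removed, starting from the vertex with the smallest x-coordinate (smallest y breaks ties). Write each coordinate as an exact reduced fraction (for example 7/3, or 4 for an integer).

Clipped polygon: [(7,101/19) (38/3,8) (7,8)]

1. After x ≥ 7: [(7,130/9) (7,101/19) (19,11) (19,20) (11,20) (9,18)]
2. After x ≤ 16: [(7,130/9) (7,101/19) (16,182/19) (16,20) (11,20) (9,18)]
3. After y ≥ 4: [(7,130/9) (7,101/19) (16,182/19) (16,20) (11,20) (9,18)]
4. After y ≤ 8: [(7,8) (7,101/19) (38/3,8)]
5. Canonical ring: [(7,101/19) (38/3,8) (7,8)]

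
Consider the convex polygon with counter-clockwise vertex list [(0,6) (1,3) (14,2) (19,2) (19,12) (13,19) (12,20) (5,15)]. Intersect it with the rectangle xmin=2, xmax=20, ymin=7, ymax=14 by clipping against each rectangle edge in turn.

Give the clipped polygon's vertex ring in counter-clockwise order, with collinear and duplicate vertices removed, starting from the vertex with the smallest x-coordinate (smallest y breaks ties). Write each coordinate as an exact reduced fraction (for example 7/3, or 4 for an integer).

1. After x ≥ 2: [(2,48/5) (2,38/13) (14,2) (19,2) (19,12) (13,19) (12,20) (5,15)]
2. After x ≤ 20: [(2,48/5) (2,38/13) (14,2) (19,2) (19,12) (13,19) (12,20) (5,15)]
3. After y ≥ 7: [(2,48/5) (2,7) (19,7) (19,12) (13,19) (12,20) (5,15)]
4. After y ≤ 14: [(40/9,14) (2,48/5) (2,7) (19,7) (19,12) (121/7,14)]
5. Canonical ring: [(2,7) (19,7) (19,12) (121/7,14) (40/9,14) (2,48/5)]

Clipped polygon: [(2,7) (19,7) (19,12) (121/7,14) (40/9,14) (2,48/5)]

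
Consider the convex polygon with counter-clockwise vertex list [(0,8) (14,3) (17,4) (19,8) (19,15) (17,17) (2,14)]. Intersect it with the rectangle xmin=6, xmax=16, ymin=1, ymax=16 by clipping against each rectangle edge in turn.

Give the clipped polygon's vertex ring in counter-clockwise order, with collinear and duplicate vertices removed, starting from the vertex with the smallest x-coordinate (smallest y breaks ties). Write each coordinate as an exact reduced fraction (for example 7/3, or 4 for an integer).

Clipped polygon: [(6,41/7) (14,3) (16,11/3) (16,16) (12,16) (6,74/5)]

1. After x ≥ 6: [(6,41/7) (14,3) (17,4) (19,8) (19,15) (17,17) (6,74/5)]
2. After x ≤ 16: [(6,41/7) (14,3) (16,11/3) (16,84/5) (6,74/5)]
3. After y ≥ 1: [(6,41/7) (14,3) (16,11/3) (16,84/5) (6,74/5)]
4. After y ≤ 16: [(6,41/7) (14,3) (16,11/3) (16,16) (12,16) (6,74/5)]
5. Canonical ring: [(6,41/7) (14,3) (16,11/3) (16,16) (12,16) (6,74/5)]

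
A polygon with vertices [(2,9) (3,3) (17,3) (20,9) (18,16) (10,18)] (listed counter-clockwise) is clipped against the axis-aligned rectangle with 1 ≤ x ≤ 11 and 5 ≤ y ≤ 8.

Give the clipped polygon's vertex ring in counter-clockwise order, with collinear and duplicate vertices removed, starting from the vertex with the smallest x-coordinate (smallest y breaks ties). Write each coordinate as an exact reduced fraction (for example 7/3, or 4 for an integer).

1. After x ≥ 1: [(2,9) (3,3) (17,3) (20,9) (18,16) (10,18)]
2. After x ≤ 11: [(2,9) (3,3) (11,3) (11,71/4) (10,18)]
3. After y ≥ 5: [(2,9) (8/3,5) (11,5) (11,71/4) (10,18)]
4. After y ≤ 8: [(13/6,8) (8/3,5) (11,5) (11,8)]
5. Canonical ring: [(13/6,8) (8/3,5) (11,5) (11,8)]

Clipped polygon: [(13/6,8) (8/3,5) (11,5) (11,8)]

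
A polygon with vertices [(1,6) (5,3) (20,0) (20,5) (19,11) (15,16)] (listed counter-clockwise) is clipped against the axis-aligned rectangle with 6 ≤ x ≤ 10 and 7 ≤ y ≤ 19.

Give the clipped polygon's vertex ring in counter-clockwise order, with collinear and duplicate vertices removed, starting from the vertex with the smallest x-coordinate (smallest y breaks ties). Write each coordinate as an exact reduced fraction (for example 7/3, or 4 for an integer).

Clipped polygon: [(6,7) (10,7) (10,87/7) (6,67/7)]

1. After x ≥ 6: [(6,67/7) (6,14/5) (20,0) (20,5) (19,11) (15,16)]
2. After x ≤ 10: [(10,87/7) (6,67/7) (6,14/5) (10,2)]
3. After y ≥ 7: [(10,7) (10,87/7) (6,67/7) (6,7)]
4. After y ≤ 19: [(10,7) (10,87/7) (6,67/7) (6,7)]
5. Canonical ring: [(6,7) (10,7) (10,87/7) (6,67/7)]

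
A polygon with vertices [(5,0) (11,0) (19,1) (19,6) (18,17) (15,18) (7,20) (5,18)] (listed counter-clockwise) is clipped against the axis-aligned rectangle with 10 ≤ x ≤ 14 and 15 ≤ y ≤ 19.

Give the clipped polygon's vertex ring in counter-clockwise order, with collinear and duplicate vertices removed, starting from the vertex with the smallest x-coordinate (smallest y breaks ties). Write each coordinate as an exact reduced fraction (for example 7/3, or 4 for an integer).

1. After x ≥ 10: [(10,0) (11,0) (19,1) (19,6) (18,17) (15,18) (10,77/4)]
2. After x ≤ 14: [(10,0) (11,0) (14,3/8) (14,73/4) (10,77/4)]
3. After y ≥ 15: [(10,15) (14,15) (14,73/4) (10,77/4)]
4. After y ≤ 19: [(10,19) (10,15) (14,15) (14,73/4) (11,19)]
5. Canonical ring: [(10,15) (14,15) (14,73/4) (11,19) (10,19)]

Clipped polygon: [(10,15) (14,15) (14,73/4) (11,19) (10,19)]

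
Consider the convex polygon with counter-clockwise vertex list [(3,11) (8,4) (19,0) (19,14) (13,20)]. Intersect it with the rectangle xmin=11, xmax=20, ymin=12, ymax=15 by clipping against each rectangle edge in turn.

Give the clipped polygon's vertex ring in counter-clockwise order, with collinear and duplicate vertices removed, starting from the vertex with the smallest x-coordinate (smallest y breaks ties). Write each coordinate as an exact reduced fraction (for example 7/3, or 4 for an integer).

1. After x ≥ 11: [(11,91/5) (11,32/11) (19,0) (19,14) (13,20)]
2. After x ≤ 20: [(11,91/5) (11,32/11) (19,0) (19,14) (13,20)]
3. After y ≥ 12: [(11,91/5) (11,12) (19,12) (19,14) (13,20)]
4. After y ≤ 15: [(11,15) (11,12) (19,12) (19,14) (18,15)]
5. Canonical ring: [(11,12) (19,12) (19,14) (18,15) (11,15)]

Clipped polygon: [(11,12) (19,12) (19,14) (18,15) (11,15)]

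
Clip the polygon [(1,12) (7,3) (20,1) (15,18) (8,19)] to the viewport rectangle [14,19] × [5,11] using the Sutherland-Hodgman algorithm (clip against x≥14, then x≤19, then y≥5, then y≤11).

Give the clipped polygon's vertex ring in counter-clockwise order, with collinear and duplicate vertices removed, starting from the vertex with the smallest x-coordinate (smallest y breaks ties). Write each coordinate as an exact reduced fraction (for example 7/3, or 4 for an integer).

Clipped polygon: [(14,5) (320/17,5) (290/17,11) (14,11)]

1. After x ≥ 14: [(14,25/13) (20,1) (15,18) (14,127/7)]
2. After x ≤ 19: [(14,25/13) (19,15/13) (19,22/5) (15,18) (14,127/7)]
3. After y ≥ 5: [(14,5) (320/17,5) (15,18) (14,127/7)]
4. After y ≤ 11: [(14,11) (14,5) (320/17,5) (290/17,11)]
5. Canonical ring: [(14,5) (320/17,5) (290/17,11) (14,11)]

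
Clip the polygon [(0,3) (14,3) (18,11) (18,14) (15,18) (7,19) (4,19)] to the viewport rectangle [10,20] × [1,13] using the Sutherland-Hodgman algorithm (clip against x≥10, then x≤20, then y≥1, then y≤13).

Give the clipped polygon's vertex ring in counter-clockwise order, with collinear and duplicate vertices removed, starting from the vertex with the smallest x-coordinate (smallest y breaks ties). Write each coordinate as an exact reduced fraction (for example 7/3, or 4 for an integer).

1. After x ≥ 10: [(10,3) (14,3) (18,11) (18,14) (15,18) (10,149/8)]
2. After x ≤ 20: [(10,3) (14,3) (18,11) (18,14) (15,18) (10,149/8)]
3. After y ≥ 1: [(10,3) (14,3) (18,11) (18,14) (15,18) (10,149/8)]
4. After y ≤ 13: [(10,13) (10,3) (14,3) (18,11) (18,13)]
5. Canonical ring: [(10,3) (14,3) (18,11) (18,13) (10,13)]

Clipped polygon: [(10,3) (14,3) (18,11) (18,13) (10,13)]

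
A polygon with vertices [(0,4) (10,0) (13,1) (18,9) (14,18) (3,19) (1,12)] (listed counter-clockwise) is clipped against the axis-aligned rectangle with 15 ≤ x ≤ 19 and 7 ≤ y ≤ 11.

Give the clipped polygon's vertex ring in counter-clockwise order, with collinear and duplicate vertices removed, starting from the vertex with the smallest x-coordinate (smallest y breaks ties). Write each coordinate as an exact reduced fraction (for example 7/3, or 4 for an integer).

1. After x ≥ 15: [(15,21/5) (18,9) (15,63/4)]
2. After x ≤ 19: [(15,21/5) (18,9) (15,63/4)]
3. After y ≥ 7: [(15,7) (67/4,7) (18,9) (15,63/4)]
4. After y ≤ 11: [(15,11) (15,7) (67/4,7) (18,9) (154/9,11)]
5. Canonical ring: [(15,7) (67/4,7) (18,9) (154/9,11) (15,11)]

Clipped polygon: [(15,7) (67/4,7) (18,9) (154/9,11) (15,11)]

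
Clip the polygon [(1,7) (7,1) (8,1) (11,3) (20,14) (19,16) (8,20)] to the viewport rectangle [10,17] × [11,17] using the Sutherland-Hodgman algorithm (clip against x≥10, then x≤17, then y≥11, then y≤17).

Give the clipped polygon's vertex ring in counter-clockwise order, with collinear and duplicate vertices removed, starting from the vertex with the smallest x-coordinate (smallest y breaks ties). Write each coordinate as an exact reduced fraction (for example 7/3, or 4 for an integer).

1. After x ≥ 10: [(10,7/3) (11,3) (20,14) (19,16) (10,212/11)]
2. After x ≤ 17: [(10,7/3) (11,3) (17,31/3) (17,184/11) (10,212/11)]
3. After y ≥ 11: [(10,11) (17,11) (17,184/11) (10,212/11)]
4. After y ≤ 17: [(10,17) (10,11) (17,11) (17,184/11) (65/4,17)]
5. Canonical ring: [(10,11) (17,11) (17,184/11) (65/4,17) (10,17)]

Clipped polygon: [(10,11) (17,11) (17,184/11) (65/4,17) (10,17)]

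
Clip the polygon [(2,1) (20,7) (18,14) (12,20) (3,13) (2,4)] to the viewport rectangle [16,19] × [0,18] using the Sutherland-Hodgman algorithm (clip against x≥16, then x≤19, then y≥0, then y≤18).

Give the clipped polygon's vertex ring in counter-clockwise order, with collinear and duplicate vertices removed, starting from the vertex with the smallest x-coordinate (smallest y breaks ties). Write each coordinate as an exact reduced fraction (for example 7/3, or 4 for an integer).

Clipped polygon: [(16,17/3) (19,20/3) (19,21/2) (18,14) (16,16)]

1. After x ≥ 16: [(16,17/3) (20,7) (18,14) (16,16)]
2. After x ≤ 19: [(16,17/3) (19,20/3) (19,21/2) (18,14) (16,16)]
3. After y ≥ 0: [(16,17/3) (19,20/3) (19,21/2) (18,14) (16,16)]
4. After y ≤ 18: [(16,17/3) (19,20/3) (19,21/2) (18,14) (16,16)]
5. Canonical ring: [(16,17/3) (19,20/3) (19,21/2) (18,14) (16,16)]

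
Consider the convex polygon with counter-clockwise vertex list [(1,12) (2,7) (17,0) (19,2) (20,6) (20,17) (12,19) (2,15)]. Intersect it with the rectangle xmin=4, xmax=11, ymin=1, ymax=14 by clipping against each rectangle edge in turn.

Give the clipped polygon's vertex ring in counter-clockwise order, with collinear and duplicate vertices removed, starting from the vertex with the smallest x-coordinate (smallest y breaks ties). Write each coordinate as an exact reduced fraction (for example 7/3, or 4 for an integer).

Clipped polygon: [(4,91/15) (11,14/5) (11,14) (4,14)]

1. After x ≥ 4: [(4,91/15) (17,0) (19,2) (20,6) (20,17) (12,19) (4,79/5)]
2. After x ≤ 11: [(4,91/15) (11,14/5) (11,93/5) (4,79/5)]
3. After y ≥ 1: [(4,91/15) (11,14/5) (11,93/5) (4,79/5)]
4. After y ≤ 14: [(4,14) (4,91/15) (11,14/5) (11,14)]
5. Canonical ring: [(4,91/15) (11,14/5) (11,14) (4,14)]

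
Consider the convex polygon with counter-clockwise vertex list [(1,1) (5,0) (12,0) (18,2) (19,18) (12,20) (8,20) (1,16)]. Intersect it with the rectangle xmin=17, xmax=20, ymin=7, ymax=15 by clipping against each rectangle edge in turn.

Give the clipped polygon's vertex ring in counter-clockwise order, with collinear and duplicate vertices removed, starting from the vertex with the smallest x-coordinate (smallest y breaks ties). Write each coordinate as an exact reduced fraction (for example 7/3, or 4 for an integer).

Clipped polygon: [(17,7) (293/16,7) (301/16,15) (17,15)]

1. After x ≥ 17: [(17,5/3) (18,2) (19,18) (17,130/7)]
2. After x ≤ 20: [(17,5/3) (18,2) (19,18) (17,130/7)]
3. After y ≥ 7: [(17,7) (293/16,7) (19,18) (17,130/7)]
4. After y ≤ 15: [(17,15) (17,7) (293/16,7) (301/16,15)]
5. Canonical ring: [(17,7) (293/16,7) (301/16,15) (17,15)]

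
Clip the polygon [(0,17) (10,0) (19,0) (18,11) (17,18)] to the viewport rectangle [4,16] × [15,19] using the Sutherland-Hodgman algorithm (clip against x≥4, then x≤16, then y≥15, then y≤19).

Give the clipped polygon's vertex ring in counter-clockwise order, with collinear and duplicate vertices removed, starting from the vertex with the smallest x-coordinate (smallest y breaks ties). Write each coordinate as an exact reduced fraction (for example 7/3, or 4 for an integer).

Clipped polygon: [(4,15) (16,15) (16,305/17) (4,293/17)]

1. After x ≥ 4: [(4,293/17) (4,51/5) (10,0) (19,0) (18,11) (17,18)]
2. After x ≤ 16: [(16,305/17) (4,293/17) (4,51/5) (10,0) (16,0)]
3. After y ≥ 15: [(16,15) (16,305/17) (4,293/17) (4,15)]
4. After y ≤ 19: [(16,15) (16,305/17) (4,293/17) (4,15)]
5. Canonical ring: [(4,15) (16,15) (16,305/17) (4,293/17)]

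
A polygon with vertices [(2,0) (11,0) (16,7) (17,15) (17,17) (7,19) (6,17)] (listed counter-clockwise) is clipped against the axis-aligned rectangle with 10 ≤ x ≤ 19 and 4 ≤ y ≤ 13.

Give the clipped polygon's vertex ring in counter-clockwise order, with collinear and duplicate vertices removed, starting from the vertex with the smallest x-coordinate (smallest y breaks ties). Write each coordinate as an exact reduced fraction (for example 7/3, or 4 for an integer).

Clipped polygon: [(10,4) (97/7,4) (16,7) (67/4,13) (10,13)]

1. After x ≥ 10: [(10,0) (11,0) (16,7) (17,15) (17,17) (10,92/5)]
2. After x ≤ 19: [(10,0) (11,0) (16,7) (17,15) (17,17) (10,92/5)]
3. After y ≥ 4: [(10,4) (97/7,4) (16,7) (17,15) (17,17) (10,92/5)]
4. After y ≤ 13: [(10,13) (10,4) (97/7,4) (16,7) (67/4,13)]
5. Canonical ring: [(10,4) (97/7,4) (16,7) (67/4,13) (10,13)]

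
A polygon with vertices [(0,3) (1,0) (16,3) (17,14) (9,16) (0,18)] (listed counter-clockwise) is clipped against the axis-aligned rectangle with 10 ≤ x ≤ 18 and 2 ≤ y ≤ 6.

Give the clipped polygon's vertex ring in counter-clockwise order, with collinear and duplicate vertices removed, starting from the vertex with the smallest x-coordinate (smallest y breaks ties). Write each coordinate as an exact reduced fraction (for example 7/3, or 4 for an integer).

1. After x ≥ 10: [(10,9/5) (16,3) (17,14) (10,63/4)]
2. After x ≤ 18: [(10,9/5) (16,3) (17,14) (10,63/4)]
3. After y ≥ 2: [(10,2) (11,2) (16,3) (17,14) (10,63/4)]
4. After y ≤ 6: [(10,6) (10,2) (11,2) (16,3) (179/11,6)]
5. Canonical ring: [(10,2) (11,2) (16,3) (179/11,6) (10,6)]

Clipped polygon: [(10,2) (11,2) (16,3) (179/11,6) (10,6)]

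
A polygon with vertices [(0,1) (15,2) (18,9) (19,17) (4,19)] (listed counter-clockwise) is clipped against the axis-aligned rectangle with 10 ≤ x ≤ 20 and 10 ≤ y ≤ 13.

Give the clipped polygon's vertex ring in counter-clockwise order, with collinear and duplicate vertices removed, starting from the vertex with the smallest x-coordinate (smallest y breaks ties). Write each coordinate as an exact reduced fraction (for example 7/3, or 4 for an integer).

1. After x ≥ 10: [(10,5/3) (15,2) (18,9) (19,17) (10,91/5)]
2. After x ≤ 20: [(10,5/3) (15,2) (18,9) (19,17) (10,91/5)]
3. After y ≥ 10: [(10,10) (145/8,10) (19,17) (10,91/5)]
4. After y ≤ 13: [(10,13) (10,10) (145/8,10) (37/2,13)]
5. Canonical ring: [(10,10) (145/8,10) (37/2,13) (10,13)]

Clipped polygon: [(10,10) (145/8,10) (37/2,13) (10,13)]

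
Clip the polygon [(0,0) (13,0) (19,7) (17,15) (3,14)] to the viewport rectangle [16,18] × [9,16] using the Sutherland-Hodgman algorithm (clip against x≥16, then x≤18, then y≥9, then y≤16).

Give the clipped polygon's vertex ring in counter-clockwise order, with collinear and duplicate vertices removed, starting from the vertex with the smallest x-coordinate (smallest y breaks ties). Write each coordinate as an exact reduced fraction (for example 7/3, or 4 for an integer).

Clipped polygon: [(16,9) (18,9) (18,11) (17,15) (16,209/14)]

1. After x ≥ 16: [(16,7/2) (19,7) (17,15) (16,209/14)]
2. After x ≤ 18: [(16,7/2) (18,35/6) (18,11) (17,15) (16,209/14)]
3. After y ≥ 9: [(16,9) (18,9) (18,11) (17,15) (16,209/14)]
4. After y ≤ 16: [(16,9) (18,9) (18,11) (17,15) (16,209/14)]
5. Canonical ring: [(16,9) (18,9) (18,11) (17,15) (16,209/14)]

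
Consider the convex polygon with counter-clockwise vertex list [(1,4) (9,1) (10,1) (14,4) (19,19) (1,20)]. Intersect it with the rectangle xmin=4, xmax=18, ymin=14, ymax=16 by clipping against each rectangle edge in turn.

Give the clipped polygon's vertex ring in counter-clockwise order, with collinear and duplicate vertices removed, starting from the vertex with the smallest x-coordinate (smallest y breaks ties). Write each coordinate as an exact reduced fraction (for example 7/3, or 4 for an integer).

1. After x ≥ 4: [(4,23/8) (9,1) (10,1) (14,4) (19,19) (4,119/6)]
2. After x ≤ 18: [(4,23/8) (9,1) (10,1) (14,4) (18,16) (18,343/18) (4,119/6)]
3. After y ≥ 14: [(4,14) (52/3,14) (18,16) (18,343/18) (4,119/6)]
4. After y ≤ 16: [(4,16) (4,14) (52/3,14) (18,16) (18,16)]
5. Canonical ring: [(4,14) (52/3,14) (18,16) (4,16)]

Clipped polygon: [(4,14) (52/3,14) (18,16) (4,16)]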